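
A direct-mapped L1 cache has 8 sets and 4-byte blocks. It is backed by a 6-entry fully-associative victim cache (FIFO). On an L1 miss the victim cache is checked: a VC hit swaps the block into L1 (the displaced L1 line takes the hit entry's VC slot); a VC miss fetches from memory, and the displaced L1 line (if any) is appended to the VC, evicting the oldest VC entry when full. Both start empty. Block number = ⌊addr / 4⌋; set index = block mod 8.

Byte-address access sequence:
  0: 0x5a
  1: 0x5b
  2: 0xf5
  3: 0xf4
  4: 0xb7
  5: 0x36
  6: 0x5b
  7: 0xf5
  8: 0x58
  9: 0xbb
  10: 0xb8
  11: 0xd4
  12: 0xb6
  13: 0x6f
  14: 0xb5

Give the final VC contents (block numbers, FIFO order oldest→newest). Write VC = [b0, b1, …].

VC = [13, 53, 22, 61]

#0 0x5a→b22/s6 MISS; vc=[]
#1 0x5b→b22/s6 L1-HIT; vc=[]
#2 0xf5→b61/s5 MISS; vc=[]
#3 0xf4→b61/s5 L1-HIT; vc=[]
#4 0xb7→b45/s5 MISS; vc=[61]
#5 0x36→b13/s5 MISS; vc=[61,45]
#6 0x5b→b22/s6 L1-HIT; vc=[61,45]
#7 0xf5→b61/s5 VC-HIT; vc=[13,45]
#8 0x58→b22/s6 L1-HIT; vc=[13,45]
#9 0xbb→b46/s6 MISS; vc=[13,45,22]
#10 0xb8→b46/s6 L1-HIT; vc=[13,45,22]
#11 0xd4→b53/s5 MISS; vc=[13,45,22,61]
#12 0xb6→b45/s5 VC-HIT; vc=[13,53,22,61]
#13 0x6f→b27/s3 MISS; vc=[13,53,22,61]
#14 0xb5→b45/s5 L1-HIT; vc=[13,53,22,61]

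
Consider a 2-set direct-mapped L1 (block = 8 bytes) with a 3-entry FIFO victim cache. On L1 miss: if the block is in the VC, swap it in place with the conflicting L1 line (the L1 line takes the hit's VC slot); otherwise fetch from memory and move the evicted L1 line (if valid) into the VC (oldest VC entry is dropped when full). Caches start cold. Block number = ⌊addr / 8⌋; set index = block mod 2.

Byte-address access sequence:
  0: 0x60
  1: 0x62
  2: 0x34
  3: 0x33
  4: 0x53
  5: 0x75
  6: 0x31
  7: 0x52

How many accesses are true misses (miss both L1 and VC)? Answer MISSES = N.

MISSES = 4

#0 0x60→b12/s0 MISS; vc=[]
#1 0x62→b12/s0 L1-HIT; vc=[]
#2 0x34→b6/s0 MISS; vc=[12]
#3 0x33→b6/s0 L1-HIT; vc=[12]
#4 0x53→b10/s0 MISS; vc=[12,6]
#5 0x75→b14/s0 MISS; vc=[12,6,10]
#6 0x31→b6/s0 VC-HIT; vc=[12,14,10]
#7 0x52→b10/s0 VC-HIT; vc=[12,14,6]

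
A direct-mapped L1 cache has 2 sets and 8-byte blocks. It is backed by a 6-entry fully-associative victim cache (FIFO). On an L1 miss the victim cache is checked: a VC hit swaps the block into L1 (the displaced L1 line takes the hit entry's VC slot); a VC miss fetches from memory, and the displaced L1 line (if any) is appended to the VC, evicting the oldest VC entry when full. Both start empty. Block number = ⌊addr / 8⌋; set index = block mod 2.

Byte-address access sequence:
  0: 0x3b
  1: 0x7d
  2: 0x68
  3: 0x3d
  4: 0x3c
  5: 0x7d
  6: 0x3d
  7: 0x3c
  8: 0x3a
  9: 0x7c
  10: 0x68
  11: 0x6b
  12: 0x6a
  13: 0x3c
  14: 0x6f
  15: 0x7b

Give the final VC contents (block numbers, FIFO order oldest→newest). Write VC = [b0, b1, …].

0: 0x3b (blk 7, set 1) → MISS  vc=[]
1: 0x7d (blk 15, set 1) → MISS  vc=[7]
2: 0x68 (blk 13, set 1) → MISS  vc=[7, 15]
3: 0x3d (blk 7, set 1) → VC-HIT  vc=[13, 15]
4: 0x3c (blk 7, set 1) → L1-HIT  vc=[13, 15]
5: 0x7d (blk 15, set 1) → VC-HIT  vc=[13, 7]
6: 0x3d (blk 7, set 1) → VC-HIT  vc=[13, 15]
7: 0x3c (blk 7, set 1) → L1-HIT  vc=[13, 15]
8: 0x3a (blk 7, set 1) → L1-HIT  vc=[13, 15]
9: 0x7c (blk 15, set 1) → VC-HIT  vc=[13, 7]
10: 0x68 (blk 13, set 1) → VC-HIT  vc=[15, 7]
11: 0x6b (blk 13, set 1) → L1-HIT  vc=[15, 7]
12: 0x6a (blk 13, set 1) → L1-HIT  vc=[15, 7]
13: 0x3c (blk 7, set 1) → VC-HIT  vc=[15, 13]
14: 0x6f (blk 13, set 1) → VC-HIT  vc=[15, 7]
15: 0x7b (blk 15, set 1) → VC-HIT  vc=[13, 7]

VC = [13, 7]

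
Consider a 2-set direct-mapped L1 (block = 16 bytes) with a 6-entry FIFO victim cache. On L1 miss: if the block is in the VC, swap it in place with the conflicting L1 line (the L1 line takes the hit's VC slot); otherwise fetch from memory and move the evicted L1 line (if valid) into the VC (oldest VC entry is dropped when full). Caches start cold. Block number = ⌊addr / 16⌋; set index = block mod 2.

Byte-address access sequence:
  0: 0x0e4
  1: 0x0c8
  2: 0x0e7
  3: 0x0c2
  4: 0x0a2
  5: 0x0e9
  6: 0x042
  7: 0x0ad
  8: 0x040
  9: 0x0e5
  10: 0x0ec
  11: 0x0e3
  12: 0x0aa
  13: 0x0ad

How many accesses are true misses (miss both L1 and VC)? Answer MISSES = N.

  [0] addr=0xe4 blk=14 s=0: MISS | VC []
  [1] addr=0xc8 blk=12 s=0: MISS | VC [14]
  [2] addr=0xe7 blk=14 s=0: VC-HIT | VC [12]
  [3] addr=0xc2 blk=12 s=0: VC-HIT | VC [14]
  [4] addr=0xa2 blk=10 s=0: MISS | VC [14, 12]
  [5] addr=0xe9 blk=14 s=0: VC-HIT | VC [10, 12]
  [6] addr=0x42 blk=4 s=0: MISS | VC [10, 12, 14]
  [7] addr=0xad blk=10 s=0: VC-HIT | VC [4, 12, 14]
  [8] addr=0x40 blk=4 s=0: VC-HIT | VC [10, 12, 14]
  [9] addr=0xe5 blk=14 s=0: VC-HIT | VC [10, 12, 4]
  [10] addr=0xec blk=14 s=0: L1-HIT | VC [10, 12, 4]
  [11] addr=0xe3 blk=14 s=0: L1-HIT | VC [10, 12, 4]
  [12] addr=0xaa blk=10 s=0: VC-HIT | VC [14, 12, 4]
  [13] addr=0xad blk=10 s=0: L1-HIT | VC [14, 12, 4]

MISSES = 4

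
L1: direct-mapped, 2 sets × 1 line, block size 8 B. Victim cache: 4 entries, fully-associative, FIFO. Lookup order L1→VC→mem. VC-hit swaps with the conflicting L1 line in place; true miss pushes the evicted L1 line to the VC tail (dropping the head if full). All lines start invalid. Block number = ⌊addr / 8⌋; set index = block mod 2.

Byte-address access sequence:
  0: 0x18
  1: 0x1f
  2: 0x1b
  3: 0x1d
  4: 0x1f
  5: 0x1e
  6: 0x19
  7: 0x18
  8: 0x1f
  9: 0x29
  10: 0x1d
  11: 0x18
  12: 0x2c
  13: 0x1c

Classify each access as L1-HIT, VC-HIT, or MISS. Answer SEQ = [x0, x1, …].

SEQ = [MISS, L1-HIT, L1-HIT, L1-HIT, L1-HIT, L1-HIT, L1-HIT, L1-HIT, L1-HIT, MISS, VC-HIT, L1-HIT, VC-HIT, VC-HIT]

0: 0x18 (blk 3, set 1) → MISS  vc=[]
1: 0x1f (blk 3, set 1) → L1-HIT  vc=[]
2: 0x1b (blk 3, set 1) → L1-HIT  vc=[]
3: 0x1d (blk 3, set 1) → L1-HIT  vc=[]
4: 0x1f (blk 3, set 1) → L1-HIT  vc=[]
5: 0x1e (blk 3, set 1) → L1-HIT  vc=[]
6: 0x19 (blk 3, set 1) → L1-HIT  vc=[]
7: 0x18 (blk 3, set 1) → L1-HIT  vc=[]
8: 0x1f (blk 3, set 1) → L1-HIT  vc=[]
9: 0x29 (blk 5, set 1) → MISS  vc=[3]
10: 0x1d (blk 3, set 1) → VC-HIT  vc=[5]
11: 0x18 (blk 3, set 1) → L1-HIT  vc=[5]
12: 0x2c (blk 5, set 1) → VC-HIT  vc=[3]
13: 0x1c (blk 3, set 1) → VC-HIT  vc=[5]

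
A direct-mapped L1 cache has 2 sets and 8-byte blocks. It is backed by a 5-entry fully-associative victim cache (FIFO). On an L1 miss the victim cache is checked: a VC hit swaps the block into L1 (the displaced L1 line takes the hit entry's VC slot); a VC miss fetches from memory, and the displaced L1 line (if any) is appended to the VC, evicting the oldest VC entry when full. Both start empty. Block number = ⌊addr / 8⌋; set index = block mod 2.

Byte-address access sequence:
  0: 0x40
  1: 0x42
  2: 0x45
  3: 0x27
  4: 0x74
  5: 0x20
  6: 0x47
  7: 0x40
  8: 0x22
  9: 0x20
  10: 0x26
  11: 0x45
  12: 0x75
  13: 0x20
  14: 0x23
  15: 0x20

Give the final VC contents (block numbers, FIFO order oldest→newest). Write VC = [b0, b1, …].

VC = [14, 8]

  [0] addr=0x40 blk=8 s=0: MISS | VC []
  [1] addr=0x42 blk=8 s=0: L1-HIT | VC []
  [2] addr=0x45 blk=8 s=0: L1-HIT | VC []
  [3] addr=0x27 blk=4 s=0: MISS | VC [8]
  [4] addr=0x74 blk=14 s=0: MISS | VC [8, 4]
  [5] addr=0x20 blk=4 s=0: VC-HIT | VC [8, 14]
  [6] addr=0x47 blk=8 s=0: VC-HIT | VC [4, 14]
  [7] addr=0x40 blk=8 s=0: L1-HIT | VC [4, 14]
  [8] addr=0x22 blk=4 s=0: VC-HIT | VC [8, 14]
  [9] addr=0x20 blk=4 s=0: L1-HIT | VC [8, 14]
  [10] addr=0x26 blk=4 s=0: L1-HIT | VC [8, 14]
  [11] addr=0x45 blk=8 s=0: VC-HIT | VC [4, 14]
  [12] addr=0x75 blk=14 s=0: VC-HIT | VC [4, 8]
  [13] addr=0x20 blk=4 s=0: VC-HIT | VC [14, 8]
  [14] addr=0x23 blk=4 s=0: L1-HIT | VC [14, 8]
  [15] addr=0x20 blk=4 s=0: L1-HIT | VC [14, 8]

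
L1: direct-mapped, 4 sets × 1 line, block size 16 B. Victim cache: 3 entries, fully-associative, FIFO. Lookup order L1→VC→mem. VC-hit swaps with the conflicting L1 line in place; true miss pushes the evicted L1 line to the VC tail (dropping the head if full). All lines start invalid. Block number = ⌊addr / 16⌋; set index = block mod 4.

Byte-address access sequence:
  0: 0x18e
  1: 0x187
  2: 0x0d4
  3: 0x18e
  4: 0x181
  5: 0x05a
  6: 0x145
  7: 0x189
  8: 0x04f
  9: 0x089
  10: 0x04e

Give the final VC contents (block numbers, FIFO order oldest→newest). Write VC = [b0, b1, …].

VC = [20, 24, 8]

0: 0x18e (blk 24, set 0) → MISS  vc=[]
1: 0x187 (blk 24, set 0) → L1-HIT  vc=[]
2: 0xd4 (blk 13, set 1) → MISS  vc=[]
3: 0x18e (blk 24, set 0) → L1-HIT  vc=[]
4: 0x181 (blk 24, set 0) → L1-HIT  vc=[]
5: 0x5a (blk 5, set 1) → MISS  vc=[13]
6: 0x145 (blk 20, set 0) → MISS  vc=[13, 24]
7: 0x189 (blk 24, set 0) → VC-HIT  vc=[13, 20]
8: 0x4f (blk 4, set 0) → MISS  vc=[13, 20, 24]
9: 0x89 (blk 8, set 0) → MISS  vc=[20, 24, 4]
10: 0x4e (blk 4, set 0) → VC-HIT  vc=[20, 24, 8]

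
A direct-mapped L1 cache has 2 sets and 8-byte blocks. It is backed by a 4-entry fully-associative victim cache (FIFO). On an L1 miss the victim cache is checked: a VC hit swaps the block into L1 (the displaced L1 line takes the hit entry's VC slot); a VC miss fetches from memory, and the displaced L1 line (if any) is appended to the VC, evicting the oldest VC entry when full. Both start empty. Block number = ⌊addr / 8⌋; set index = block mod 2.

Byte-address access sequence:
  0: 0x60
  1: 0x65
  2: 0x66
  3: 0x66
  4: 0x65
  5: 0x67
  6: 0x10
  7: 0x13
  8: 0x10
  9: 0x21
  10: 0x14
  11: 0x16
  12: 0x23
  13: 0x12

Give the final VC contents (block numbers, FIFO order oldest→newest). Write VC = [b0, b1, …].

0: 0x60 (blk 12, set 0) → MISS  vc=[]
1: 0x65 (blk 12, set 0) → L1-HIT  vc=[]
2: 0x66 (blk 12, set 0) → L1-HIT  vc=[]
3: 0x66 (blk 12, set 0) → L1-HIT  vc=[]
4: 0x65 (blk 12, set 0) → L1-HIT  vc=[]
5: 0x67 (blk 12, set 0) → L1-HIT  vc=[]
6: 0x10 (blk 2, set 0) → MISS  vc=[12]
7: 0x13 (blk 2, set 0) → L1-HIT  vc=[12]
8: 0x10 (blk 2, set 0) → L1-HIT  vc=[12]
9: 0x21 (blk 4, set 0) → MISS  vc=[12, 2]
10: 0x14 (blk 2, set 0) → VC-HIT  vc=[12, 4]
11: 0x16 (blk 2, set 0) → L1-HIT  vc=[12, 4]
12: 0x23 (blk 4, set 0) → VC-HIT  vc=[12, 2]
13: 0x12 (blk 2, set 0) → VC-HIT  vc=[12, 4]

VC = [12, 4]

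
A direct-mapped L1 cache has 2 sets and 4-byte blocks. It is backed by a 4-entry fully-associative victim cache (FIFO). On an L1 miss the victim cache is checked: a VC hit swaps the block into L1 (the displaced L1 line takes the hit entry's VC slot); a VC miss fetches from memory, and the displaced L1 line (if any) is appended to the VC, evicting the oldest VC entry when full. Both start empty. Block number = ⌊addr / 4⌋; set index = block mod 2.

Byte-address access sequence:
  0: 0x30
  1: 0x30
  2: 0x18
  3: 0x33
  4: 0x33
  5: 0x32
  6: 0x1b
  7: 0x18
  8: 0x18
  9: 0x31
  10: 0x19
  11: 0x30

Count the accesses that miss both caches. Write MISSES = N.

MISSES = 2

#0 0x30→b12/s0 MISS; vc=[]
#1 0x30→b12/s0 L1-HIT; vc=[]
#2 0x18→b6/s0 MISS; vc=[12]
#3 0x33→b12/s0 VC-HIT; vc=[6]
#4 0x33→b12/s0 L1-HIT; vc=[6]
#5 0x32→b12/s0 L1-HIT; vc=[6]
#6 0x1b→b6/s0 VC-HIT; vc=[12]
#7 0x18→b6/s0 L1-HIT; vc=[12]
#8 0x18→b6/s0 L1-HIT; vc=[12]
#9 0x31→b12/s0 VC-HIT; vc=[6]
#10 0x19→b6/s0 VC-HIT; vc=[12]
#11 0x30→b12/s0 VC-HIT; vc=[6]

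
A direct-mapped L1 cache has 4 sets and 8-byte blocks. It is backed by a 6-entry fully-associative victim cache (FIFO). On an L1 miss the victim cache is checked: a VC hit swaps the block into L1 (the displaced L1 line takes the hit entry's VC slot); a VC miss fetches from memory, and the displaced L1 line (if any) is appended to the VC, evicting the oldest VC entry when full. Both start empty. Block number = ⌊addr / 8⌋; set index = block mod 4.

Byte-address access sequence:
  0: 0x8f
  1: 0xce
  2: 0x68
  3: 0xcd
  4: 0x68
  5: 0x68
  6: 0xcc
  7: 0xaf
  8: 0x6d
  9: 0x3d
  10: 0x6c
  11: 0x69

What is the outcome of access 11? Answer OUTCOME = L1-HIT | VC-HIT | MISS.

OUTCOME = L1-HIT

  [0] addr=0x8f blk=17 s=1: MISS | VC []
  [1] addr=0xce blk=25 s=1: MISS | VC [17]
  [2] addr=0x68 blk=13 s=1: MISS | VC [17, 25]
  [3] addr=0xcd blk=25 s=1: VC-HIT | VC [17, 13]
  [4] addr=0x68 blk=13 s=1: VC-HIT | VC [17, 25]
  [5] addr=0x68 blk=13 s=1: L1-HIT | VC [17, 25]
  [6] addr=0xcc blk=25 s=1: VC-HIT | VC [17, 13]
  [7] addr=0xaf blk=21 s=1: MISS | VC [17, 13, 25]
  [8] addr=0x6d blk=13 s=1: VC-HIT | VC [17, 21, 25]
  [9] addr=0x3d blk=7 s=3: MISS | VC [17, 21, 25]
  [10] addr=0x6c blk=13 s=1: L1-HIT | VC [17, 21, 25]
  [11] addr=0x69 blk=13 s=1: L1-HIT | VC [17, 21, 25]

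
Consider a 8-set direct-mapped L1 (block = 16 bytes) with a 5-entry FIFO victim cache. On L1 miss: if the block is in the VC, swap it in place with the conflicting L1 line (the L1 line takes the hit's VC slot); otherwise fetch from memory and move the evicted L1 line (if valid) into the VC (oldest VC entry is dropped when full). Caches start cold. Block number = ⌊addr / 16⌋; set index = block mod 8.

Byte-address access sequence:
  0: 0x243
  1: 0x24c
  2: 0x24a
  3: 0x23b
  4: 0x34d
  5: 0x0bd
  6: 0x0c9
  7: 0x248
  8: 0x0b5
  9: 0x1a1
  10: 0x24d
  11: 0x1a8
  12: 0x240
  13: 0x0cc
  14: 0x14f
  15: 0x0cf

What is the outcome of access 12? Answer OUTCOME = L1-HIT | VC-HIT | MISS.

OUTCOME = L1-HIT

0: 0x243 (blk 36, set 4) → MISS  vc=[]
1: 0x24c (blk 36, set 4) → L1-HIT  vc=[]
2: 0x24a (blk 36, set 4) → L1-HIT  vc=[]
3: 0x23b (blk 35, set 3) → MISS  vc=[]
4: 0x34d (blk 52, set 4) → MISS  vc=[36]
5: 0xbd (blk 11, set 3) → MISS  vc=[36, 35]
6: 0xc9 (blk 12, set 4) → MISS  vc=[36, 35, 52]
7: 0x248 (blk 36, set 4) → VC-HIT  vc=[12, 35, 52]
8: 0xb5 (blk 11, set 3) → L1-HIT  vc=[12, 35, 52]
9: 0x1a1 (blk 26, set 2) → MISS  vc=[12, 35, 52]
10: 0x24d (blk 36, set 4) → L1-HIT  vc=[12, 35, 52]
11: 0x1a8 (blk 26, set 2) → L1-HIT  vc=[12, 35, 52]
12: 0x240 (blk 36, set 4) → L1-HIT  vc=[12, 35, 52]
13: 0xcc (blk 12, set 4) → VC-HIT  vc=[36, 35, 52]
14: 0x14f (blk 20, set 4) → MISS  vc=[36, 35, 52, 12]
15: 0xcf (blk 12, set 4) → VC-HIT  vc=[36, 35, 52, 20]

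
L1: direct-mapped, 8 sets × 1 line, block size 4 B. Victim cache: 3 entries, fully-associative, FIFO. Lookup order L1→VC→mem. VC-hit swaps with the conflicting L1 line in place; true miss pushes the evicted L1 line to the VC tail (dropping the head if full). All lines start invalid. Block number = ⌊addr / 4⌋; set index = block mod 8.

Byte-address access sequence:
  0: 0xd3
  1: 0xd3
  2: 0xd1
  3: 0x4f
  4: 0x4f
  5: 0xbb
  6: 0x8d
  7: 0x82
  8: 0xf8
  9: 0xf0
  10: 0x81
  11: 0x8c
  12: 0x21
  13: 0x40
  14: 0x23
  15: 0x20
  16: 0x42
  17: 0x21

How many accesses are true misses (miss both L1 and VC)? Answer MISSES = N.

0: 0xd3 (blk 52, set 4) → MISS  vc=[]
1: 0xd3 (blk 52, set 4) → L1-HIT  vc=[]
2: 0xd1 (blk 52, set 4) → L1-HIT  vc=[]
3: 0x4f (blk 19, set 3) → MISS  vc=[]
4: 0x4f (blk 19, set 3) → L1-HIT  vc=[]
5: 0xbb (blk 46, set 6) → MISS  vc=[]
6: 0x8d (blk 35, set 3) → MISS  vc=[19]
7: 0x82 (blk 32, set 0) → MISS  vc=[19]
8: 0xf8 (blk 62, set 6) → MISS  vc=[19, 46]
9: 0xf0 (blk 60, set 4) → MISS  vc=[19, 46, 52]
10: 0x81 (blk 32, set 0) → L1-HIT  vc=[19, 46, 52]
11: 0x8c (blk 35, set 3) → L1-HIT  vc=[19, 46, 52]
12: 0x21 (blk 8, set 0) → MISS  vc=[46, 52, 32]
13: 0x40 (blk 16, set 0) → MISS  vc=[52, 32, 8]
14: 0x23 (blk 8, set 0) → VC-HIT  vc=[52, 32, 16]
15: 0x20 (blk 8, set 0) → L1-HIT  vc=[52, 32, 16]
16: 0x42 (blk 16, set 0) → VC-HIT  vc=[52, 32, 8]
17: 0x21 (blk 8, set 0) → VC-HIT  vc=[52, 32, 16]

MISSES = 9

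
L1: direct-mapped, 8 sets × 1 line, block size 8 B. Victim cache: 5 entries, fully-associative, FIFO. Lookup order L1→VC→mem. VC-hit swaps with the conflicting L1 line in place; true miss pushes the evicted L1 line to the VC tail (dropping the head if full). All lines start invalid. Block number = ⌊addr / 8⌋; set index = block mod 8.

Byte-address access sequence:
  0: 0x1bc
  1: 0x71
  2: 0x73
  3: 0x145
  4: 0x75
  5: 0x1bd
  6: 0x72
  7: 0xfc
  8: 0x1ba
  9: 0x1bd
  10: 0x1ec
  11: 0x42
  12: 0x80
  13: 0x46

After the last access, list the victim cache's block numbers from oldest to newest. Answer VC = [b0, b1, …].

  [0] addr=0x1bc blk=55 s=7: MISS | VC []
  [1] addr=0x71 blk=14 s=6: MISS | VC []
  [2] addr=0x73 blk=14 s=6: L1-HIT | VC []
  [3] addr=0x145 blk=40 s=0: MISS | VC []
  [4] addr=0x75 blk=14 s=6: L1-HIT | VC []
  [5] addr=0x1bd blk=55 s=7: L1-HIT | VC []
  [6] addr=0x72 blk=14 s=6: L1-HIT | VC []
  [7] addr=0xfc blk=31 s=7: MISS | VC [55]
  [8] addr=0x1ba blk=55 s=7: VC-HIT | VC [31]
  [9] addr=0x1bd blk=55 s=7: L1-HIT | VC [31]
  [10] addr=0x1ec blk=61 s=5: MISS | VC [31]
  [11] addr=0x42 blk=8 s=0: MISS | VC [31, 40]
  [12] addr=0x80 blk=16 s=0: MISS | VC [31, 40, 8]
  [13] addr=0x46 blk=8 s=0: VC-HIT | VC [31, 40, 16]

VC = [31, 40, 16]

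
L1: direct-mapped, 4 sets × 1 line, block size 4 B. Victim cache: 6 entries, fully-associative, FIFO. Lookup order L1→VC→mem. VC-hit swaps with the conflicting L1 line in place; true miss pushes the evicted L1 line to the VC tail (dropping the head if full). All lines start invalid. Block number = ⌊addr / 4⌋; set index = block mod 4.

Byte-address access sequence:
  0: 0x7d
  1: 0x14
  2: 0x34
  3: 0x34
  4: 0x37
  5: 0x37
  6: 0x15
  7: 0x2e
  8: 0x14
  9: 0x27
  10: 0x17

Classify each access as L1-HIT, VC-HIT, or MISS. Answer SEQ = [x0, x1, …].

SEQ = [MISS, MISS, MISS, L1-HIT, L1-HIT, L1-HIT, VC-HIT, MISS, L1-HIT, MISS, VC-HIT]

#0 0x7d→b31/s3 MISS; vc=[]
#1 0x14→b5/s1 MISS; vc=[]
#2 0x34→b13/s1 MISS; vc=[5]
#3 0x34→b13/s1 L1-HIT; vc=[5]
#4 0x37→b13/s1 L1-HIT; vc=[5]
#5 0x37→b13/s1 L1-HIT; vc=[5]
#6 0x15→b5/s1 VC-HIT; vc=[13]
#7 0x2e→b11/s3 MISS; vc=[13,31]
#8 0x14→b5/s1 L1-HIT; vc=[13,31]
#9 0x27→b9/s1 MISS; vc=[13,31,5]
#10 0x17→b5/s1 VC-HIT; vc=[13,31,9]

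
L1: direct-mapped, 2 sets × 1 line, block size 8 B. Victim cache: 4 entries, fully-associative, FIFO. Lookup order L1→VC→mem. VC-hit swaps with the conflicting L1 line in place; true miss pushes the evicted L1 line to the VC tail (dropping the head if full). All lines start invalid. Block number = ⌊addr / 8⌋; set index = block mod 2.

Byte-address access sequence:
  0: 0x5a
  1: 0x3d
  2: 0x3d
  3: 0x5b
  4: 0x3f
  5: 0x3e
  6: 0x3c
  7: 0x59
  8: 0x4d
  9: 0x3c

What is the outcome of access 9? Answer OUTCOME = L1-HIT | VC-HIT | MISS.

#0 0x5a→b11/s1 MISS; vc=[]
#1 0x3d→b7/s1 MISS; vc=[11]
#2 0x3d→b7/s1 L1-HIT; vc=[11]
#3 0x5b→b11/s1 VC-HIT; vc=[7]
#4 0x3f→b7/s1 VC-HIT; vc=[11]
#5 0x3e→b7/s1 L1-HIT; vc=[11]
#6 0x3c→b7/s1 L1-HIT; vc=[11]
#7 0x59→b11/s1 VC-HIT; vc=[7]
#8 0x4d→b9/s1 MISS; vc=[7,11]
#9 0x3c→b7/s1 VC-HIT; vc=[9,11]

OUTCOME = VC-HIT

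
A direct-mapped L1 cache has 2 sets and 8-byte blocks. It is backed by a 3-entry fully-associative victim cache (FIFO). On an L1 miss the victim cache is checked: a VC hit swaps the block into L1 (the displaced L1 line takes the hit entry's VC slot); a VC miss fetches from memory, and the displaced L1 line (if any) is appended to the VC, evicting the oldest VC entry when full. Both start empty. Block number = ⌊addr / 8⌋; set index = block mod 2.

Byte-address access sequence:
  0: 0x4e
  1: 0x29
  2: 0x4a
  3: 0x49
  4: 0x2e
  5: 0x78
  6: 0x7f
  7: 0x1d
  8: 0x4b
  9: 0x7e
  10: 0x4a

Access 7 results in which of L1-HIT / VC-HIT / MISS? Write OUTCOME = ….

  [0] addr=0x4e blk=9 s=1: MISS | VC []
  [1] addr=0x29 blk=5 s=1: MISS | VC [9]
  [2] addr=0x4a blk=9 s=1: VC-HIT | VC [5]
  [3] addr=0x49 blk=9 s=1: L1-HIT | VC [5]
  [4] addr=0x2e blk=5 s=1: VC-HIT | VC [9]
  [5] addr=0x78 blk=15 s=1: MISS | VC [9, 5]
  [6] addr=0x7f blk=15 s=1: L1-HIT | VC [9, 5]
  [7] addr=0x1d blk=3 s=1: MISS | VC [9, 5, 15]
  [8] addr=0x4b blk=9 s=1: VC-HIT | VC [3, 5, 15]
  [9] addr=0x7e blk=15 s=1: VC-HIT | VC [3, 5, 9]
  [10] addr=0x4a blk=9 s=1: VC-HIT | VC [3, 5, 15]

OUTCOME = MISS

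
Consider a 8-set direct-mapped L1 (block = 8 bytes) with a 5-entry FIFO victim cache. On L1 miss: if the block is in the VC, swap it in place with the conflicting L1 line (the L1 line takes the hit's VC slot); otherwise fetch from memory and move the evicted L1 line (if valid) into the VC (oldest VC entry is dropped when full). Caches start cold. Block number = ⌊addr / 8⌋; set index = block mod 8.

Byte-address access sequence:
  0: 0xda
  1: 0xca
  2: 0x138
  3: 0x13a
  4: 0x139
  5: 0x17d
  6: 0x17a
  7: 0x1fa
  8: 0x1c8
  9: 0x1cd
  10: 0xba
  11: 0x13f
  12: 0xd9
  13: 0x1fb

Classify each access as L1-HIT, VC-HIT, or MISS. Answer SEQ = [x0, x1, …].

0: 0xda (blk 27, set 3) → MISS  vc=[]
1: 0xca (blk 25, set 1) → MISS  vc=[]
2: 0x138 (blk 39, set 7) → MISS  vc=[]
3: 0x13a (blk 39, set 7) → L1-HIT  vc=[]
4: 0x139 (blk 39, set 7) → L1-HIT  vc=[]
5: 0x17d (blk 47, set 7) → MISS  vc=[39]
6: 0x17a (blk 47, set 7) → L1-HIT  vc=[39]
7: 0x1fa (blk 63, set 7) → MISS  vc=[39, 47]
8: 0x1c8 (blk 57, set 1) → MISS  vc=[39, 47, 25]
9: 0x1cd (blk 57, set 1) → L1-HIT  vc=[39, 47, 25]
10: 0xba (blk 23, set 7) → MISS  vc=[39, 47, 25, 63]
11: 0x13f (blk 39, set 7) → VC-HIT  vc=[23, 47, 25, 63]
12: 0xd9 (blk 27, set 3) → L1-HIT  vc=[23, 47, 25, 63]
13: 0x1fb (blk 63, set 7) → VC-HIT  vc=[23, 47, 25, 39]

SEQ = [MISS, MISS, MISS, L1-HIT, L1-HIT, MISS, L1-HIT, MISS, MISS, L1-HIT, MISS, VC-HIT, L1-HIT, VC-HIT]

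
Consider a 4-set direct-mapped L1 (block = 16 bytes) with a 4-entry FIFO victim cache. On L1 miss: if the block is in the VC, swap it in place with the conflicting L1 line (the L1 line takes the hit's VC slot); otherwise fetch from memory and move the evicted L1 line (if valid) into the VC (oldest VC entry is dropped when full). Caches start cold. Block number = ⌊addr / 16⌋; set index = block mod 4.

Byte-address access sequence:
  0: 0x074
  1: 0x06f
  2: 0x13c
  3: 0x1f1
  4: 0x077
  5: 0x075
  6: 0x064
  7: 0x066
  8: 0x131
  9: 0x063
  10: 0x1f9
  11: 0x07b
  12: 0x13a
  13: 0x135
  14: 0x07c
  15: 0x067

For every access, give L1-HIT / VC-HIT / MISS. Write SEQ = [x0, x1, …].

#0 0x74→b7/s3 MISS; vc=[]
#1 0x6f→b6/s2 MISS; vc=[]
#2 0x13c→b19/s3 MISS; vc=[7]
#3 0x1f1→b31/s3 MISS; vc=[7,19]
#4 0x77→b7/s3 VC-HIT; vc=[31,19]
#5 0x75→b7/s3 L1-HIT; vc=[31,19]
#6 0x64→b6/s2 L1-HIT; vc=[31,19]
#7 0x66→b6/s2 L1-HIT; vc=[31,19]
#8 0x131→b19/s3 VC-HIT; vc=[31,7]
#9 0x63→b6/s2 L1-HIT; vc=[31,7]
#10 0x1f9→b31/s3 VC-HIT; vc=[19,7]
#11 0x7b→b7/s3 VC-HIT; vc=[19,31]
#12 0x13a→b19/s3 VC-HIT; vc=[7,31]
#13 0x135→b19/s3 L1-HIT; vc=[7,31]
#14 0x7c→b7/s3 VC-HIT; vc=[19,31]
#15 0x67→b6/s2 L1-HIT; vc=[19,31]

SEQ = [MISS, MISS, MISS, MISS, VC-HIT, L1-HIT, L1-HIT, L1-HIT, VC-HIT, L1-HIT, VC-HIT, VC-HIT, VC-HIT, L1-HIT, VC-HIT, L1-HIT]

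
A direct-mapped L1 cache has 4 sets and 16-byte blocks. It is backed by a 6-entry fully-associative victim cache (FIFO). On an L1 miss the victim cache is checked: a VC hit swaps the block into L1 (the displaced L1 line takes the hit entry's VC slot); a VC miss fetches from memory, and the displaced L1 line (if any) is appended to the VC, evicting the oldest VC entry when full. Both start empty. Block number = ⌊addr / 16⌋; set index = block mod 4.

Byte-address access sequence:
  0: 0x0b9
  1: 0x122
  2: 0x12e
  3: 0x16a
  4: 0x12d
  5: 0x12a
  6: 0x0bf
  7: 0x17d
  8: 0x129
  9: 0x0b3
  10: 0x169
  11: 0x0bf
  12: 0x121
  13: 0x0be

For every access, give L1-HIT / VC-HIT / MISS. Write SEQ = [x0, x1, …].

0: 0xb9 (blk 11, set 3) → MISS  vc=[]
1: 0x122 (blk 18, set 2) → MISS  vc=[]
2: 0x12e (blk 18, set 2) → L1-HIT  vc=[]
3: 0x16a (blk 22, set 2) → MISS  vc=[18]
4: 0x12d (blk 18, set 2) → VC-HIT  vc=[22]
5: 0x12a (blk 18, set 2) → L1-HIT  vc=[22]
6: 0xbf (blk 11, set 3) → L1-HIT  vc=[22]
7: 0x17d (blk 23, set 3) → MISS  vc=[22, 11]
8: 0x129 (blk 18, set 2) → L1-HIT  vc=[22, 11]
9: 0xb3 (blk 11, set 3) → VC-HIT  vc=[22, 23]
10: 0x169 (blk 22, set 2) → VC-HIT  vc=[18, 23]
11: 0xbf (blk 11, set 3) → L1-HIT  vc=[18, 23]
12: 0x121 (blk 18, set 2) → VC-HIT  vc=[22, 23]
13: 0xbe (blk 11, set 3) → L1-HIT  vc=[22, 23]

SEQ = [MISS, MISS, L1-HIT, MISS, VC-HIT, L1-HIT, L1-HIT, MISS, L1-HIT, VC-HIT, VC-HIT, L1-HIT, VC-HIT, L1-HIT]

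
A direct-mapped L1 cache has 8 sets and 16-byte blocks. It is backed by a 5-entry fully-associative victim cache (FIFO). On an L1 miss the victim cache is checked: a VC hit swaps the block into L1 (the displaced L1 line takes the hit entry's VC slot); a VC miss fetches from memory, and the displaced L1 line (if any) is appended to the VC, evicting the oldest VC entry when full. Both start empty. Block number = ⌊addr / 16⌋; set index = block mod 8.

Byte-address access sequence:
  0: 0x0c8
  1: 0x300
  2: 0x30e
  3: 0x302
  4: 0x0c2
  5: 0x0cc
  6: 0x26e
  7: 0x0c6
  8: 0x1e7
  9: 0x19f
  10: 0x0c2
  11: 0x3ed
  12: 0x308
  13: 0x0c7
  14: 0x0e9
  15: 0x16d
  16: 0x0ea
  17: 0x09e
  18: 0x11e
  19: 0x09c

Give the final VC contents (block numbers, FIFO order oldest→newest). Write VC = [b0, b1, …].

VC = [30, 62, 22, 25, 17]

  [0] addr=0xc8 blk=12 s=4: MISS | VC []
  [1] addr=0x300 blk=48 s=0: MISS | VC []
  [2] addr=0x30e blk=48 s=0: L1-HIT | VC []
  [3] addr=0x302 blk=48 s=0: L1-HIT | VC []
  [4] addr=0xc2 blk=12 s=4: L1-HIT | VC []
  [5] addr=0xcc blk=12 s=4: L1-HIT | VC []
  [6] addr=0x26e blk=38 s=6: MISS | VC []
  [7] addr=0xc6 blk=12 s=4: L1-HIT | VC []
  [8] addr=0x1e7 blk=30 s=6: MISS | VC [38]
  [9] addr=0x19f blk=25 s=1: MISS | VC [38]
  [10] addr=0xc2 blk=12 s=4: L1-HIT | VC [38]
  [11] addr=0x3ed blk=62 s=6: MISS | VC [38, 30]
  [12] addr=0x308 blk=48 s=0: L1-HIT | VC [38, 30]
  [13] addr=0xc7 blk=12 s=4: L1-HIT | VC [38, 30]
  [14] addr=0xe9 blk=14 s=6: MISS | VC [38, 30, 62]
  [15] addr=0x16d blk=22 s=6: MISS | VC [38, 30, 62, 14]
  [16] addr=0xea blk=14 s=6: VC-HIT | VC [38, 30, 62, 22]
  [17] addr=0x9e blk=9 s=1: MISS | VC [38, 30, 62, 22, 25]
  [18] addr=0x11e blk=17 s=1: MISS | VC [30, 62, 22, 25, 9]
  [19] addr=0x9c blk=9 s=1: VC-HIT | VC [30, 62, 22, 25, 17]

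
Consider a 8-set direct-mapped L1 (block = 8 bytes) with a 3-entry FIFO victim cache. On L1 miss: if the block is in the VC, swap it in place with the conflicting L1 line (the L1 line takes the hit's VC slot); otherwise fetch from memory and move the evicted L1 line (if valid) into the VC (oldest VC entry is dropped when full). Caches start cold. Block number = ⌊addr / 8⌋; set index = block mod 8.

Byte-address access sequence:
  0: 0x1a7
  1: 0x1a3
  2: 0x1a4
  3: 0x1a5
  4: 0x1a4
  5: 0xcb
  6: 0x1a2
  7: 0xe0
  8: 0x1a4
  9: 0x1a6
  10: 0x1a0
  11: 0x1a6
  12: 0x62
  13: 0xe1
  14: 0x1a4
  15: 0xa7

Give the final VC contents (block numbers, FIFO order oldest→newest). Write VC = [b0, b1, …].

VC = [12, 28, 52]

#0 0x1a7→b52/s4 MISS; vc=[]
#1 0x1a3→b52/s4 L1-HIT; vc=[]
#2 0x1a4→b52/s4 L1-HIT; vc=[]
#3 0x1a5→b52/s4 L1-HIT; vc=[]
#4 0x1a4→b52/s4 L1-HIT; vc=[]
#5 0xcb→b25/s1 MISS; vc=[]
#6 0x1a2→b52/s4 L1-HIT; vc=[]
#7 0xe0→b28/s4 MISS; vc=[52]
#8 0x1a4→b52/s4 VC-HIT; vc=[28]
#9 0x1a6→b52/s4 L1-HIT; vc=[28]
#10 0x1a0→b52/s4 L1-HIT; vc=[28]
#11 0x1a6→b52/s4 L1-HIT; vc=[28]
#12 0x62→b12/s4 MISS; vc=[28,52]
#13 0xe1→b28/s4 VC-HIT; vc=[12,52]
#14 0x1a4→b52/s4 VC-HIT; vc=[12,28]
#15 0xa7→b20/s4 MISS; vc=[12,28,52]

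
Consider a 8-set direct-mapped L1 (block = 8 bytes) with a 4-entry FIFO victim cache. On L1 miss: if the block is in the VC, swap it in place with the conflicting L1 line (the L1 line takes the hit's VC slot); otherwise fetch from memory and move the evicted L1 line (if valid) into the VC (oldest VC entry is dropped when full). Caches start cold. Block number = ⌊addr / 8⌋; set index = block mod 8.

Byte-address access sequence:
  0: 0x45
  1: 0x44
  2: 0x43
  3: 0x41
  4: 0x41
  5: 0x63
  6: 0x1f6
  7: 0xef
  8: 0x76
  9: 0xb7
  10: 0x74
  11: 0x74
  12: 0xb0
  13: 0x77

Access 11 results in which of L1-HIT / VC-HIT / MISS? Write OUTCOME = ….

#0 0x45→b8/s0 MISS; vc=[]
#1 0x44→b8/s0 L1-HIT; vc=[]
#2 0x43→b8/s0 L1-HIT; vc=[]
#3 0x41→b8/s0 L1-HIT; vc=[]
#4 0x41→b8/s0 L1-HIT; vc=[]
#5 0x63→b12/s4 MISS; vc=[]
#6 0x1f6→b62/s6 MISS; vc=[]
#7 0xef→b29/s5 MISS; vc=[]
#8 0x76→b14/s6 MISS; vc=[62]
#9 0xb7→b22/s6 MISS; vc=[62,14]
#10 0x74→b14/s6 VC-HIT; vc=[62,22]
#11 0x74→b14/s6 L1-HIT; vc=[62,22]
#12 0xb0→b22/s6 VC-HIT; vc=[62,14]
#13 0x77→b14/s6 VC-HIT; vc=[62,22]

OUTCOME = L1-HIT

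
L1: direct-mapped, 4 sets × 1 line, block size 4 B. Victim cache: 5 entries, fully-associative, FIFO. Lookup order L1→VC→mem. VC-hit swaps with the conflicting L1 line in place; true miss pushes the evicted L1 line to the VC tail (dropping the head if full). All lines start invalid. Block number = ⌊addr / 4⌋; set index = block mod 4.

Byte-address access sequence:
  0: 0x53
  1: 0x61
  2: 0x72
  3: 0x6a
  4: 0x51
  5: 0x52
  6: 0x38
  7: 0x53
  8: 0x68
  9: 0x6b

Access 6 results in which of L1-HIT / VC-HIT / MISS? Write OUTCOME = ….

OUTCOME = MISS

#0 0x53→b20/s0 MISS; vc=[]
#1 0x61→b24/s0 MISS; vc=[20]
#2 0x72→b28/s0 MISS; vc=[20,24]
#3 0x6a→b26/s2 MISS; vc=[20,24]
#4 0x51→b20/s0 VC-HIT; vc=[28,24]
#5 0x52→b20/s0 L1-HIT; vc=[28,24]
#6 0x38→b14/s2 MISS; vc=[28,24,26]
#7 0x53→b20/s0 L1-HIT; vc=[28,24,26]
#8 0x68→b26/s2 VC-HIT; vc=[28,24,14]
#9 0x6b→b26/s2 L1-HIT; vc=[28,24,14]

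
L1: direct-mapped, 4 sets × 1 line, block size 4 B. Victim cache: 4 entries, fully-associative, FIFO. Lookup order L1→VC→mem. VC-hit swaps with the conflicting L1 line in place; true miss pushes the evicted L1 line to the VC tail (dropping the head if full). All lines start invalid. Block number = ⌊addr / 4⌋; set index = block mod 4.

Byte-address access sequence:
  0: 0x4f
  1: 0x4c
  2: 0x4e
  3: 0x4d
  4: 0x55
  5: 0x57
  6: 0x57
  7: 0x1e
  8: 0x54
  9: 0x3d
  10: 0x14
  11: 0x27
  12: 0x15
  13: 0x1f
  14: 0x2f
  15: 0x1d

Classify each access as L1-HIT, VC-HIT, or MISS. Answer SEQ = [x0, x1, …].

#0 0x4f→b19/s3 MISS; vc=[]
#1 0x4c→b19/s3 L1-HIT; vc=[]
#2 0x4e→b19/s3 L1-HIT; vc=[]
#3 0x4d→b19/s3 L1-HIT; vc=[]
#4 0x55→b21/s1 MISS; vc=[]
#5 0x57→b21/s1 L1-HIT; vc=[]
#6 0x57→b21/s1 L1-HIT; vc=[]
#7 0x1e→b7/s3 MISS; vc=[19]
#8 0x54→b21/s1 L1-HIT; vc=[19]
#9 0x3d→b15/s3 MISS; vc=[19,7]
#10 0x14→b5/s1 MISS; vc=[19,7,21]
#11 0x27→b9/s1 MISS; vc=[19,7,21,5]
#12 0x15→b5/s1 VC-HIT; vc=[19,7,21,9]
#13 0x1f→b7/s3 VC-HIT; vc=[19,15,21,9]
#14 0x2f→b11/s3 MISS; vc=[15,21,9,7]
#15 0x1d→b7/s3 VC-HIT; vc=[15,21,9,11]

SEQ = [MISS, L1-HIT, L1-HIT, L1-HIT, MISS, L1-HIT, L1-HIT, MISS, L1-HIT, MISS, MISS, MISS, VC-HIT, VC-HIT, MISS, VC-HIT]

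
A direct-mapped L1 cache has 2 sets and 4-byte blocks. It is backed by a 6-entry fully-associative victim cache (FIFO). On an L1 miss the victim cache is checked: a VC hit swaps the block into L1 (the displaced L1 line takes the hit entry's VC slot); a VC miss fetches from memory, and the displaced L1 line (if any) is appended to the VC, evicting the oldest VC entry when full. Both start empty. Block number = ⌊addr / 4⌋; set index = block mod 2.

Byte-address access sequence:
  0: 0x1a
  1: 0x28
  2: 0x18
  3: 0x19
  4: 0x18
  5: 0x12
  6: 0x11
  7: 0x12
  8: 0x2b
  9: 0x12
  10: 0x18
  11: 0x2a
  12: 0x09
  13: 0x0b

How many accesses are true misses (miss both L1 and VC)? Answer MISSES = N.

0: 0x1a (blk 6, set 0) → MISS  vc=[]
1: 0x28 (blk 10, set 0) → MISS  vc=[6]
2: 0x18 (blk 6, set 0) → VC-HIT  vc=[10]
3: 0x19 (blk 6, set 0) → L1-HIT  vc=[10]
4: 0x18 (blk 6, set 0) → L1-HIT  vc=[10]
5: 0x12 (blk 4, set 0) → MISS  vc=[10, 6]
6: 0x11 (blk 4, set 0) → L1-HIT  vc=[10, 6]
7: 0x12 (blk 4, set 0) → L1-HIT  vc=[10, 6]
8: 0x2b (blk 10, set 0) → VC-HIT  vc=[4, 6]
9: 0x12 (blk 4, set 0) → VC-HIT  vc=[10, 6]
10: 0x18 (blk 6, set 0) → VC-HIT  vc=[10, 4]
11: 0x2a (blk 10, set 0) → VC-HIT  vc=[6, 4]
12: 0x9 (blk 2, set 0) → MISS  vc=[6, 4, 10]
13: 0xb (blk 2, set 0) → L1-HIT  vc=[6, 4, 10]

MISSES = 4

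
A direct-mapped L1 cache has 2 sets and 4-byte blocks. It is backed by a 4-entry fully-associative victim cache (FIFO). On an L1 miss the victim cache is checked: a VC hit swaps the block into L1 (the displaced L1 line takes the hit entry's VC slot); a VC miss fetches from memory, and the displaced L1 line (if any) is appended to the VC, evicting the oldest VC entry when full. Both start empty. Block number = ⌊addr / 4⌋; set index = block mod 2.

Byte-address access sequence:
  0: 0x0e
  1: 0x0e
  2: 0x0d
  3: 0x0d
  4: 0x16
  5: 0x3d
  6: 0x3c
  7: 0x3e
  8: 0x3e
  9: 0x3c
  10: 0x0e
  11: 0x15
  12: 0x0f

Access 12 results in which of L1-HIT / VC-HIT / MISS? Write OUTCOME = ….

OUTCOME = VC-HIT

#0 0xe→b3/s1 MISS; vc=[]
#1 0xe→b3/s1 L1-HIT; vc=[]
#2 0xd→b3/s1 L1-HIT; vc=[]
#3 0xd→b3/s1 L1-HIT; vc=[]
#4 0x16→b5/s1 MISS; vc=[3]
#5 0x3d→b15/s1 MISS; vc=[3,5]
#6 0x3c→b15/s1 L1-HIT; vc=[3,5]
#7 0x3e→b15/s1 L1-HIT; vc=[3,5]
#8 0x3e→b15/s1 L1-HIT; vc=[3,5]
#9 0x3c→b15/s1 L1-HIT; vc=[3,5]
#10 0xe→b3/s1 VC-HIT; vc=[15,5]
#11 0x15→b5/s1 VC-HIT; vc=[15,3]
#12 0xf→b3/s1 VC-HIT; vc=[15,5]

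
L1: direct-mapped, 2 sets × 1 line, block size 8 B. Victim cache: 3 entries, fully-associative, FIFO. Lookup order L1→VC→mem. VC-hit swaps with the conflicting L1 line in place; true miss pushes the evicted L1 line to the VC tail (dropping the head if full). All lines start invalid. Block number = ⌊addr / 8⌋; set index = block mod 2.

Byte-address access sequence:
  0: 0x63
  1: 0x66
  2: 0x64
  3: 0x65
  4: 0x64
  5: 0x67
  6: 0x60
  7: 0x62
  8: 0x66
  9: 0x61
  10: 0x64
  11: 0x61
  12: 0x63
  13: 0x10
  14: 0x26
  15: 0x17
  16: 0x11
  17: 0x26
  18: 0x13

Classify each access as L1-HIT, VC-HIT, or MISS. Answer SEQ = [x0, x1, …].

0: 0x63 (blk 12, set 0) → MISS  vc=[]
1: 0x66 (blk 12, set 0) → L1-HIT  vc=[]
2: 0x64 (blk 12, set 0) → L1-HIT  vc=[]
3: 0x65 (blk 12, set 0) → L1-HIT  vc=[]
4: 0x64 (blk 12, set 0) → L1-HIT  vc=[]
5: 0x67 (blk 12, set 0) → L1-HIT  vc=[]
6: 0x60 (blk 12, set 0) → L1-HIT  vc=[]
7: 0x62 (blk 12, set 0) → L1-HIT  vc=[]
8: 0x66 (blk 12, set 0) → L1-HIT  vc=[]
9: 0x61 (blk 12, set 0) → L1-HIT  vc=[]
10: 0x64 (blk 12, set 0) → L1-HIT  vc=[]
11: 0x61 (blk 12, set 0) → L1-HIT  vc=[]
12: 0x63 (blk 12, set 0) → L1-HIT  vc=[]
13: 0x10 (blk 2, set 0) → MISS  vc=[12]
14: 0x26 (blk 4, set 0) → MISS  vc=[12, 2]
15: 0x17 (blk 2, set 0) → VC-HIT  vc=[12, 4]
16: 0x11 (blk 2, set 0) → L1-HIT  vc=[12, 4]
17: 0x26 (blk 4, set 0) → VC-HIT  vc=[12, 2]
18: 0x13 (blk 2, set 0) → VC-HIT  vc=[12, 4]

SEQ = [MISS, L1-HIT, L1-HIT, L1-HIT, L1-HIT, L1-HIT, L1-HIT, L1-HIT, L1-HIT, L1-HIT, L1-HIT, L1-HIT, L1-HIT, MISS, MISS, VC-HIT, L1-HIT, VC-HIT, VC-HIT]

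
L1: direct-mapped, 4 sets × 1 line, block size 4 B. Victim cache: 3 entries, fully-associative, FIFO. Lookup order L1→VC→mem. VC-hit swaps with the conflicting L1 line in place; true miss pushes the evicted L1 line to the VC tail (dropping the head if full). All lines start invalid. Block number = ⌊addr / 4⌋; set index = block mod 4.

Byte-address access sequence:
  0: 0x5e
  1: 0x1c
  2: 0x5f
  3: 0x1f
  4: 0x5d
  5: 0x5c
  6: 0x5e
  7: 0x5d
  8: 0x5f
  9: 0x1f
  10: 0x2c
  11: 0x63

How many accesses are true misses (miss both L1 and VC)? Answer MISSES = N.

MISSES = 4

#0 0x5e→b23/s3 MISS; vc=[]
#1 0x1c→b7/s3 MISS; vc=[23]
#2 0x5f→b23/s3 VC-HIT; vc=[7]
#3 0x1f→b7/s3 VC-HIT; vc=[23]
#4 0x5d→b23/s3 VC-HIT; vc=[7]
#5 0x5c→b23/s3 L1-HIT; vc=[7]
#6 0x5e→b23/s3 L1-HIT; vc=[7]
#7 0x5d→b23/s3 L1-HIT; vc=[7]
#8 0x5f→b23/s3 L1-HIT; vc=[7]
#9 0x1f→b7/s3 VC-HIT; vc=[23]
#10 0x2c→b11/s3 MISS; vc=[23,7]
#11 0x63→b24/s0 MISS; vc=[23,7]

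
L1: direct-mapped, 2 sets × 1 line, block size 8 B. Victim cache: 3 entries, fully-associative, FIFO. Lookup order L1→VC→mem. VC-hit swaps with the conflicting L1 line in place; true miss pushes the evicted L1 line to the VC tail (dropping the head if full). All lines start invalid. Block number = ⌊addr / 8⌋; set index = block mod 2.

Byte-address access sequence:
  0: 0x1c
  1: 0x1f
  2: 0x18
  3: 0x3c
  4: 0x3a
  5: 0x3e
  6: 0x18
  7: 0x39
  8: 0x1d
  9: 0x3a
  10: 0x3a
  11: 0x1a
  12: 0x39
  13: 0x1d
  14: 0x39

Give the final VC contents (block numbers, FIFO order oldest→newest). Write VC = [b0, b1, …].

  [0] addr=0x1c blk=3 s=1: MISS | VC []
  [1] addr=0x1f blk=3 s=1: L1-HIT | VC []
  [2] addr=0x18 blk=3 s=1: L1-HIT | VC []
  [3] addr=0x3c blk=7 s=1: MISS | VC [3]
  [4] addr=0x3a blk=7 s=1: L1-HIT | VC [3]
  [5] addr=0x3e blk=7 s=1: L1-HIT | VC [3]
  [6] addr=0x18 blk=3 s=1: VC-HIT | VC [7]
  [7] addr=0x39 blk=7 s=1: VC-HIT | VC [3]
  [8] addr=0x1d blk=3 s=1: VC-HIT | VC [7]
  [9] addr=0x3a blk=7 s=1: VC-HIT | VC [3]
  [10] addr=0x3a blk=7 s=1: L1-HIT | VC [3]
  [11] addr=0x1a blk=3 s=1: VC-HIT | VC [7]
  [12] addr=0x39 blk=7 s=1: VC-HIT | VC [3]
  [13] addr=0x1d blk=3 s=1: VC-HIT | VC [7]
  [14] addr=0x39 blk=7 s=1: VC-HIT | VC [3]

VC = [3]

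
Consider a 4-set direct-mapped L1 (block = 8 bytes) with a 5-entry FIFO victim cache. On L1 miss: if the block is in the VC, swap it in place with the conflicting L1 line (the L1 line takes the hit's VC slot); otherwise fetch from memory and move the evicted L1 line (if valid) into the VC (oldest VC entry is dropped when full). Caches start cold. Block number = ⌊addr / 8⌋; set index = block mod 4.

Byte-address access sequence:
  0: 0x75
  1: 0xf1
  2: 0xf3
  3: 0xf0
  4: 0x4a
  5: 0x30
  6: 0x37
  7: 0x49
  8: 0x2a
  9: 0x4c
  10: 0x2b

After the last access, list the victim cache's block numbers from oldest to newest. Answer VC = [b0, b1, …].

  [0] addr=0x75 blk=14 s=2: MISS | VC []
  [1] addr=0xf1 blk=30 s=2: MISS | VC [14]
  [2] addr=0xf3 blk=30 s=2: L1-HIT | VC [14]
  [3] addr=0xf0 blk=30 s=2: L1-HIT | VC [14]
  [4] addr=0x4a blk=9 s=1: MISS | VC [14]
  [5] addr=0x30 blk=6 s=2: MISS | VC [14, 30]
  [6] addr=0x37 blk=6 s=2: L1-HIT | VC [14, 30]
  [7] addr=0x49 blk=9 s=1: L1-HIT | VC [14, 30]
  [8] addr=0x2a blk=5 s=1: MISS | VC [14, 30, 9]
  [9] addr=0x4c blk=9 s=1: VC-HIT | VC [14, 30, 5]
  [10] addr=0x2b blk=5 s=1: VC-HIT | VC [14, 30, 9]

VC = [14, 30, 9]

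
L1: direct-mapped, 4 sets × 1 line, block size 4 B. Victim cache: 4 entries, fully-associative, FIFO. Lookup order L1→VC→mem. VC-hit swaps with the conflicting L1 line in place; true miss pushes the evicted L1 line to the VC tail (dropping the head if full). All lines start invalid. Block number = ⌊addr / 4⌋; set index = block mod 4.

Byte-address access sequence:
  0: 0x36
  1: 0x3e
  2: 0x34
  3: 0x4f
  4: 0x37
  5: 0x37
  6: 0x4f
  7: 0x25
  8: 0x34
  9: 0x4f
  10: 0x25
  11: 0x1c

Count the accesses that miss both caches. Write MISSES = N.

MISSES = 5

#0 0x36→b13/s1 MISS; vc=[]
#1 0x3e→b15/s3 MISS; vc=[]
#2 0x34→b13/s1 L1-HIT; vc=[]
#3 0x4f→b19/s3 MISS; vc=[15]
#4 0x37→b13/s1 L1-HIT; vc=[15]
#5 0x37→b13/s1 L1-HIT; vc=[15]
#6 0x4f→b19/s3 L1-HIT; vc=[15]
#7 0x25→b9/s1 MISS; vc=[15,13]
#8 0x34→b13/s1 VC-HIT; vc=[15,9]
#9 0x4f→b19/s3 L1-HIT; vc=[15,9]
#10 0x25→b9/s1 VC-HIT; vc=[15,13]
#11 0x1c→b7/s3 MISS; vc=[15,13,19]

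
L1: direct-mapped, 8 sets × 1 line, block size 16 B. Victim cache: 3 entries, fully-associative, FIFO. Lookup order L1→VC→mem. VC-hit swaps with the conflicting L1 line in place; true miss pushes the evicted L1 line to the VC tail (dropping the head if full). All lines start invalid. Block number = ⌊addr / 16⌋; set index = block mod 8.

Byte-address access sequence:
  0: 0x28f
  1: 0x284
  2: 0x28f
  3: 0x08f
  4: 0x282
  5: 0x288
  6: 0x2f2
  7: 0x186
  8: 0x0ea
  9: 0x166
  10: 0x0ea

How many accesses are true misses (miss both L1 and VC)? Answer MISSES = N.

0: 0x28f (blk 40, set 0) → MISS  vc=[]
1: 0x284 (blk 40, set 0) → L1-HIT  vc=[]
2: 0x28f (blk 40, set 0) → L1-HIT  vc=[]
3: 0x8f (blk 8, set 0) → MISS  vc=[40]
4: 0x282 (blk 40, set 0) → VC-HIT  vc=[8]
5: 0x288 (blk 40, set 0) → L1-HIT  vc=[8]
6: 0x2f2 (blk 47, set 7) → MISS  vc=[8]
7: 0x186 (blk 24, set 0) → MISS  vc=[8, 40]
8: 0xea (blk 14, set 6) → MISS  vc=[8, 40]
9: 0x166 (blk 22, set 6) → MISS  vc=[8, 40, 14]
10: 0xea (blk 14, set 6) → VC-HIT  vc=[8, 40, 22]

MISSES = 6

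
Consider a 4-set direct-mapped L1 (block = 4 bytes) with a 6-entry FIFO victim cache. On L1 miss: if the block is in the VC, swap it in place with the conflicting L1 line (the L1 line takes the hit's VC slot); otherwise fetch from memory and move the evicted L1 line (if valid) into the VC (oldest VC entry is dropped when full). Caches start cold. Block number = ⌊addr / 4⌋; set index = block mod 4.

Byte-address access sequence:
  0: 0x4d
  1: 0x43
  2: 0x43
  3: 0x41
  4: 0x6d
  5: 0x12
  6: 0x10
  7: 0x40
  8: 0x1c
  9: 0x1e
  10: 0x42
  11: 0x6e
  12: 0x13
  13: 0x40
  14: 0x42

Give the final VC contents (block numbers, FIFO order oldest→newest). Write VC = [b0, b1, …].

VC = [19, 4, 7]

0: 0x4d (blk 19, set 3) → MISS  vc=[]
1: 0x43 (blk 16, set 0) → MISS  vc=[]
2: 0x43 (blk 16, set 0) → L1-HIT  vc=[]
3: 0x41 (blk 16, set 0) → L1-HIT  vc=[]
4: 0x6d (blk 27, set 3) → MISS  vc=[19]
5: 0x12 (blk 4, set 0) → MISS  vc=[19, 16]
6: 0x10 (blk 4, set 0) → L1-HIT  vc=[19, 16]
7: 0x40 (blk 16, set 0) → VC-HIT  vc=[19, 4]
8: 0x1c (blk 7, set 3) → MISS  vc=[19, 4, 27]
9: 0x1e (blk 7, set 3) → L1-HIT  vc=[19, 4, 27]
10: 0x42 (blk 16, set 0) → L1-HIT  vc=[19, 4, 27]
11: 0x6e (blk 27, set 3) → VC-HIT  vc=[19, 4, 7]
12: 0x13 (blk 4, set 0) → VC-HIT  vc=[19, 16, 7]
13: 0x40 (blk 16, set 0) → VC-HIT  vc=[19, 4, 7]
14: 0x42 (blk 16, set 0) → L1-HIT  vc=[19, 4, 7]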